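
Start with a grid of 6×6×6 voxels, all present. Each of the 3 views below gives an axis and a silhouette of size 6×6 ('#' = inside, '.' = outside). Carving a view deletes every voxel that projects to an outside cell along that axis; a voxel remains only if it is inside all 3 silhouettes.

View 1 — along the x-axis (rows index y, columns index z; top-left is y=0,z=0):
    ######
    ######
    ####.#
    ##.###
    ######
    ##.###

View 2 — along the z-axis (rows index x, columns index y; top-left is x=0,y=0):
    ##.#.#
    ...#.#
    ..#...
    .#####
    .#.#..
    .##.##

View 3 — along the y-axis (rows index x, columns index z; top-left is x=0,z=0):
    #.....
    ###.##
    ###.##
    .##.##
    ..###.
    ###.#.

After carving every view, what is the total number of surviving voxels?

before carving: 216 voxels (6×6×6)
[1] x-view keeps 33 columns → grid now 198
[2] z-view keeps 18 columns → grid now 97
[3] y-view keeps 22 columns → grid now 52

|visual hull| = 52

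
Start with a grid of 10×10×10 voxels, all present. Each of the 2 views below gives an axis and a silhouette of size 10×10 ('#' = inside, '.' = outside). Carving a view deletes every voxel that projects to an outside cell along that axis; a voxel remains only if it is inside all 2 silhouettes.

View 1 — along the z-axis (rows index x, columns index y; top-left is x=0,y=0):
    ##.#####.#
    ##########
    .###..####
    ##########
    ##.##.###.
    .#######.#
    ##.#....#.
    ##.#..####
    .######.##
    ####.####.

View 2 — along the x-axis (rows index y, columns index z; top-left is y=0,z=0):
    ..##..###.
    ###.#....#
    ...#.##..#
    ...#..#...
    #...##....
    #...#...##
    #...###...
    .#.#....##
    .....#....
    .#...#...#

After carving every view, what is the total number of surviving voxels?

voxel count = 268

full grid |V| = 1000
step 1: project along z, AND mask (77/100) → |grid| = 770
step 2: project along x, AND mask (35/100) → |grid| = 268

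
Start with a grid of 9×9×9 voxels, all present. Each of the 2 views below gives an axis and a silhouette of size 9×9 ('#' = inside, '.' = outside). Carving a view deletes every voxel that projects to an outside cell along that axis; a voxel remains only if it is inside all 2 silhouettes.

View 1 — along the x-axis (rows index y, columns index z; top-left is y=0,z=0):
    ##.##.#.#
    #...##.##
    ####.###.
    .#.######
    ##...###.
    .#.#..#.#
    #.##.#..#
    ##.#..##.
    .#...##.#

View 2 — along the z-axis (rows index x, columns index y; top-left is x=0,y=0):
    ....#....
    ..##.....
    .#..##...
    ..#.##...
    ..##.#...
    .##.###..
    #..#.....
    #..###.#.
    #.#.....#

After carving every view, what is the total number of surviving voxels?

start: 9×9×9 = 729 voxels
step 1: project along x, AND mask (48/81) → |grid| = 432
step 2: project along z, AND mask (27/81) → |grid| = 150

voxel count = 150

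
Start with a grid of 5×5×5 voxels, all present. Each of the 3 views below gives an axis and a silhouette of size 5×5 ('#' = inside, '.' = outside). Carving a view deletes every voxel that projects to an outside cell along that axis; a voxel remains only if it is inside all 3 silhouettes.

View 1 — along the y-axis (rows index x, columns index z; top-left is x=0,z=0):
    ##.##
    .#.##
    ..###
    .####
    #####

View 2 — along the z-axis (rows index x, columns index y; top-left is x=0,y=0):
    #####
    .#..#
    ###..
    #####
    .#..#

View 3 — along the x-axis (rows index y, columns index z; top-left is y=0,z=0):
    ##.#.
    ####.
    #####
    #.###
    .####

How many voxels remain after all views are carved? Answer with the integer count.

voxel count = 51

before carving: 125 voxels (5×5×5)
[1] y-view keeps 19 columns → grid now 95
[2] z-view keeps 17 columns → grid now 65
[3] x-view keeps 20 columns → grid now 51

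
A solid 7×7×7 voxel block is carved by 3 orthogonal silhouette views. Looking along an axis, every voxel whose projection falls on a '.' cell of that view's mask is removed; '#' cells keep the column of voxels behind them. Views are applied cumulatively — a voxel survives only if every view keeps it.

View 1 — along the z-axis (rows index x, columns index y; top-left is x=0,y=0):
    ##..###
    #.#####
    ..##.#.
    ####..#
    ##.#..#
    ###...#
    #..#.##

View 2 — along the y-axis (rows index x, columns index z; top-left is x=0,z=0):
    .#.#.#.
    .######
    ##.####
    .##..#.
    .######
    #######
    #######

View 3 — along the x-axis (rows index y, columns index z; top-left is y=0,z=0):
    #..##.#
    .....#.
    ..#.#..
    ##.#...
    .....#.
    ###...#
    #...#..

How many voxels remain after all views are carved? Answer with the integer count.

start: 7×7×7 = 343 voxels
  1. axis=2 (XY plane), |mask|=31  ⇒  voxels=217
  2. axis=1 (XZ plane), |mask|=38  ⇒  voxels=164
  3. axis=0 (YZ plane), |mask|=17  ⇒  voxels=55

voxel count = 55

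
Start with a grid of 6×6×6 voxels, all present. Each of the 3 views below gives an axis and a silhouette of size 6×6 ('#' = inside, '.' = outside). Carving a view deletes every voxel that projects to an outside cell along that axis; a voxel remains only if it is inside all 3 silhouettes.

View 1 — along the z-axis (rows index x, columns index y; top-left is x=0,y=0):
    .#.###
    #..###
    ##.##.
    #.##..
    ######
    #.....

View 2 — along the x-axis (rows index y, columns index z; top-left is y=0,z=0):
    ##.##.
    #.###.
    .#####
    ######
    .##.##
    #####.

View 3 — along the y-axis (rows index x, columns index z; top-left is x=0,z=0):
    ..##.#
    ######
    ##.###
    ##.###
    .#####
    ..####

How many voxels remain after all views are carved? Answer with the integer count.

before carving: 216 voxels (6×6×6)
after view 1 [z-axis, 22 of 36 cells solid] → remaining = 132
after view 2 [x-axis, 28 of 36 cells solid] → remaining = 103
after view 3 [y-axis, 28 of 36 cells solid] → remaining = 82

voxel count = 82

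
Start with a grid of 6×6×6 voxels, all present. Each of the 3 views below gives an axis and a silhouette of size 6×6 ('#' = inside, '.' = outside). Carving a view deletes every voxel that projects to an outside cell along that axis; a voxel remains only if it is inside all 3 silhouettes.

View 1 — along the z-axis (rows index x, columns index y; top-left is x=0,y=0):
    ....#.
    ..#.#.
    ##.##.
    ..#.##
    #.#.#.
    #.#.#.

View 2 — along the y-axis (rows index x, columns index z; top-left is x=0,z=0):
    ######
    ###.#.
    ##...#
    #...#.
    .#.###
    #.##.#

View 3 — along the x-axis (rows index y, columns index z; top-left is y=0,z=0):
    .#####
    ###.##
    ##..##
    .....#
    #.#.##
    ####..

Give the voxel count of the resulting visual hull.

start: 6×6×6 = 216 voxels
  1. axis=2 (XY plane), |mask|=16  ⇒  voxels=96
  2. axis=1 (XZ plane), |mask|=23  ⇒  voxels=56
  3. axis=0 (YZ plane), |mask|=23  ⇒  voxels=40

40 voxels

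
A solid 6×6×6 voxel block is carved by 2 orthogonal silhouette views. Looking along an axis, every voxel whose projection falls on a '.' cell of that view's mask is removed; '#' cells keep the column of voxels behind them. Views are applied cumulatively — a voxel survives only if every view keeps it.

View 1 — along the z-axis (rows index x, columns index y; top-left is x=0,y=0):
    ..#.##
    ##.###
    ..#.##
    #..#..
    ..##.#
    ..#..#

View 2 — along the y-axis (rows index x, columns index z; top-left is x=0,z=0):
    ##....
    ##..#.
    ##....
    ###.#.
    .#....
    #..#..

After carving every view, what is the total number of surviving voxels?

full grid |V| = 216
after view 1 [z-axis, 18 of 36 cells solid] → remaining = 108
after view 2 [y-axis, 14 of 36 cells solid] → remaining = 42

voxel count = 42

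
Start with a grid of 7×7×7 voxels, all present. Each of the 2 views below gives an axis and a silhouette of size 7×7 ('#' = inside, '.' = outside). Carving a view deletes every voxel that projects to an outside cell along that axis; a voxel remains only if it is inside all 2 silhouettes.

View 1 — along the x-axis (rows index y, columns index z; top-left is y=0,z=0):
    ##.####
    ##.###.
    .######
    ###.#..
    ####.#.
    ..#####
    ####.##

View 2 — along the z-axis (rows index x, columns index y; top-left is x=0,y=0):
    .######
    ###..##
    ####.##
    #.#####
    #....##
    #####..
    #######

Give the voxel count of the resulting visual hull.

203 voxels

start: 7×7×7 = 343 voxels
[1] x-view keeps 37 columns → grid now 259
[2] z-view keeps 38 columns → grid now 203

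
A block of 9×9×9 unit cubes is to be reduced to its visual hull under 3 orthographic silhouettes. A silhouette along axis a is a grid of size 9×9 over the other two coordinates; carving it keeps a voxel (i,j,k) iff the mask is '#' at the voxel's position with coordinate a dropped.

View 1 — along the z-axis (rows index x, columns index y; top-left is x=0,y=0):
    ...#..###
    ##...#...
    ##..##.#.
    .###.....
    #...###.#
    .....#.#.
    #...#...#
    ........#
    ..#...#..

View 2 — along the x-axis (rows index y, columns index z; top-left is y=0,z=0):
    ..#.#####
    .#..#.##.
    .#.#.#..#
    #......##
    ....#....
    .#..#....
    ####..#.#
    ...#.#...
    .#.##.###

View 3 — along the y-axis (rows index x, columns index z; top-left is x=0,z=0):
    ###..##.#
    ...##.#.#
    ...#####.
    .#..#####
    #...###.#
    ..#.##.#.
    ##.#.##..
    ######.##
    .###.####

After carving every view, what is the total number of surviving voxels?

before carving: 729 voxels (9×9×9)
  1. axis=2 (XY plane), |mask|=28  ⇒  voxels=252
  2. axis=0 (YZ plane), |mask|=34  ⇒  voxels=109
  3. axis=1 (XZ plane), |mask|=50  ⇒  voxels=70

|visual hull| = 70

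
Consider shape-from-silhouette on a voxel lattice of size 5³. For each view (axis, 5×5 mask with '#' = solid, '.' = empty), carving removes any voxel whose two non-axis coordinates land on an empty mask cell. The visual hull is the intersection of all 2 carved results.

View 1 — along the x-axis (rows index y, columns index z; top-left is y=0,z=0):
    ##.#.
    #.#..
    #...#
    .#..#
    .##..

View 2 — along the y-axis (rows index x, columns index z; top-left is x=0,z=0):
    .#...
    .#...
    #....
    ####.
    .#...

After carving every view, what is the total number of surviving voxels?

before carving: 125 voxels (5×5×5)
[1] x-view keeps 11 columns → grid now 55
[2] y-view keeps 8 columns → grid now 21

|visual hull| = 21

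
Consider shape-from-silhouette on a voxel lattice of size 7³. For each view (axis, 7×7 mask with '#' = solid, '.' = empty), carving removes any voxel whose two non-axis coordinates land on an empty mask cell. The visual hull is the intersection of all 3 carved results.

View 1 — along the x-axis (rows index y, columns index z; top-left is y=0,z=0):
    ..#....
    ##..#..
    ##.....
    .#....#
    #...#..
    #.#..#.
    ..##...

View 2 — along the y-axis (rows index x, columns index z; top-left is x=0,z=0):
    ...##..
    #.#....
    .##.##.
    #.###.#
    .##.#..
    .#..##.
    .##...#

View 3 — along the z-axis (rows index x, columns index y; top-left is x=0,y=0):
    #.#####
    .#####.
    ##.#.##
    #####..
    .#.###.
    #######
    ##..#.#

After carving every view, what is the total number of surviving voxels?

full grid |V| = 343
[1] x-view keeps 15 columns → grid now 105
[2] y-view keeps 22 columns → grid now 51
[3] z-view keeps 36 columns → grid now 35

|visual hull| = 35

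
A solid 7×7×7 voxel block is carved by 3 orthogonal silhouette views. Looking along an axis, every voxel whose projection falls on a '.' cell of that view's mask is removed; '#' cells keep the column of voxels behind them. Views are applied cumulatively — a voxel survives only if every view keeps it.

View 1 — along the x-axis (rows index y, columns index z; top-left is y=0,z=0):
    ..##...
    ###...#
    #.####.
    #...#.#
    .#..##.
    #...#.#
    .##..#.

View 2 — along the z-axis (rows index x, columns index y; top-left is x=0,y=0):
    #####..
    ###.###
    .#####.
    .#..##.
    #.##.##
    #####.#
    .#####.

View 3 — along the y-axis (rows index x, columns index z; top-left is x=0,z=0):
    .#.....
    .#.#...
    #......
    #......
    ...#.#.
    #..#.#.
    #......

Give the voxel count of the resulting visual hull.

remaining voxels: 29

initial block: 7^3 = 343
step 1: project along x, AND mask (23/49) → |grid| = 161
step 2: project along z, AND mask (35/49) → |grid| = 119
step 3: project along y, AND mask (11/49) → |grid| = 29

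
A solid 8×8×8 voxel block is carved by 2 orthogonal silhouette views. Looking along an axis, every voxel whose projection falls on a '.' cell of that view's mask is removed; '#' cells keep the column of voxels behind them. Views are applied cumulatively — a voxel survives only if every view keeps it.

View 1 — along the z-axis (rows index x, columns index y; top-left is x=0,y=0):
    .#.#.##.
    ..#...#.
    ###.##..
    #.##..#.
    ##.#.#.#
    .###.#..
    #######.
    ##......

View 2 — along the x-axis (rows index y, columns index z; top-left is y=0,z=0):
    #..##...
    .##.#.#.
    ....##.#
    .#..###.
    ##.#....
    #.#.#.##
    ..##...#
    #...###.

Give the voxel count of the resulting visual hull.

121 voxels

full grid |V| = 512
  1. axis=2 (XY plane), |mask|=33  ⇒  voxels=264
  2. axis=0 (YZ plane), |mask|=29  ⇒  voxels=121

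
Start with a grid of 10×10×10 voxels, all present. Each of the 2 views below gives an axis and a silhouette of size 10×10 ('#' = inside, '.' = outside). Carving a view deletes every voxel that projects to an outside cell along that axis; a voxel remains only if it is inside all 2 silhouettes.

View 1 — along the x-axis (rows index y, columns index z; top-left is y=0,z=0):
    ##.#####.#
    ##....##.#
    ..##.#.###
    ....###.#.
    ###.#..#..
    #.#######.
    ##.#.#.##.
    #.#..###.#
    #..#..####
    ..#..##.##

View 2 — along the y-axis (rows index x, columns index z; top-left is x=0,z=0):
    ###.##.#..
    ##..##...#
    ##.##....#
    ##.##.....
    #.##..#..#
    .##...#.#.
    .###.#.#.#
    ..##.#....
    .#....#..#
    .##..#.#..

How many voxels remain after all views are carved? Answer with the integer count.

254 voxels

initial block: 10^3 = 1000
carve view 1 (along x, YZ-mask fill 59/100): 590 voxels remain
carve view 2 (along y, XZ-mask fill 45/100): 254 voxels remain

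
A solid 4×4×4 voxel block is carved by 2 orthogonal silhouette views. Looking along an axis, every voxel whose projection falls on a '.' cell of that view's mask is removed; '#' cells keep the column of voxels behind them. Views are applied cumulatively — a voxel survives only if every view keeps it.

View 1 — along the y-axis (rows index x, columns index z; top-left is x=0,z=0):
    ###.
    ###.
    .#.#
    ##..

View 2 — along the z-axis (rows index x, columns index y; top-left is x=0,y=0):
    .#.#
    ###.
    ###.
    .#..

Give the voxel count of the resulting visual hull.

|visual hull| = 23

full grid |V| = 64
after view 1 [y-axis, 10 of 16 cells solid] → remaining = 40
after view 2 [z-axis, 9 of 16 cells solid] → remaining = 23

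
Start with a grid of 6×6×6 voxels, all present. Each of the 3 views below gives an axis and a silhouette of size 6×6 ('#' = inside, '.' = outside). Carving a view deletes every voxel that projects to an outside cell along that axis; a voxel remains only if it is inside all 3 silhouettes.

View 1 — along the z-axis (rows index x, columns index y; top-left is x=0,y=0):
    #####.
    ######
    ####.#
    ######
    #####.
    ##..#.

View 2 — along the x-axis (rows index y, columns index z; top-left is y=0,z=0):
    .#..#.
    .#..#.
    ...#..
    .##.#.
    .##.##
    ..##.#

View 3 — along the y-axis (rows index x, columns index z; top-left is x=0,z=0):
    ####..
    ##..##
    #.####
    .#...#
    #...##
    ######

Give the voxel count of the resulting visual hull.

|visual hull| = 44

start: 6×6×6 = 216 voxels
  1. axis=2 (XY plane), |mask|=30  ⇒  voxels=180
  2. axis=0 (YZ plane), |mask|=15  ⇒  voxels=73
  3. axis=1 (XZ plane), |mask|=24  ⇒  voxels=44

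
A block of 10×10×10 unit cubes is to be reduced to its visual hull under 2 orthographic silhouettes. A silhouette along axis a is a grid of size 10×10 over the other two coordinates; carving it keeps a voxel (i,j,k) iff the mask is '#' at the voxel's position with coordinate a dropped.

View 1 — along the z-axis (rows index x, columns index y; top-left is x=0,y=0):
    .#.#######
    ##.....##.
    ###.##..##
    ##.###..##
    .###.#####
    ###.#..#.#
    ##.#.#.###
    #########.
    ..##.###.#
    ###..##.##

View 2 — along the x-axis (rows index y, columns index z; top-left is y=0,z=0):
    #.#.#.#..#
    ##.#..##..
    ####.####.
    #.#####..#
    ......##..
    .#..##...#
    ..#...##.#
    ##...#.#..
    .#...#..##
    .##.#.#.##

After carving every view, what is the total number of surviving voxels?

full grid |V| = 1000
after view 1 [z-axis, 69 of 100 cells solid] → remaining = 690
after view 2 [x-axis, 49 of 100 cells solid] → remaining = 340

voxel count = 340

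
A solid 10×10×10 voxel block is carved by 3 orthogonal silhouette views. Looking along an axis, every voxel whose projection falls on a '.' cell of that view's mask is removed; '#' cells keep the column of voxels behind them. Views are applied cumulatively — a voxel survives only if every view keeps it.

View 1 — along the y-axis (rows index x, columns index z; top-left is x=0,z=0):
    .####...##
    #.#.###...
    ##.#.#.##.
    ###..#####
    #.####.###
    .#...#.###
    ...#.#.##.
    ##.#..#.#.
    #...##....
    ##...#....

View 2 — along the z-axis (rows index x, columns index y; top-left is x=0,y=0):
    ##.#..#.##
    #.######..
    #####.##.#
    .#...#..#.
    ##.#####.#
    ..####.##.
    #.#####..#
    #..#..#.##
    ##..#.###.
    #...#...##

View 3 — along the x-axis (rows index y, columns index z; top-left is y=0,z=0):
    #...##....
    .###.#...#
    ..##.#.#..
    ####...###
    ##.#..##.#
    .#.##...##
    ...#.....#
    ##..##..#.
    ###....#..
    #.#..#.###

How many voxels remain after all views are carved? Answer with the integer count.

159 voxels

initial block: 10^3 = 1000
carve view 1 (along y, XZ-mask fill 53/100): 530 voxels remain
carve view 2 (along z, XY-mask fill 60/100): 320 voxels remain
carve view 3 (along x, YZ-mask fill 47/100): 159 voxels remain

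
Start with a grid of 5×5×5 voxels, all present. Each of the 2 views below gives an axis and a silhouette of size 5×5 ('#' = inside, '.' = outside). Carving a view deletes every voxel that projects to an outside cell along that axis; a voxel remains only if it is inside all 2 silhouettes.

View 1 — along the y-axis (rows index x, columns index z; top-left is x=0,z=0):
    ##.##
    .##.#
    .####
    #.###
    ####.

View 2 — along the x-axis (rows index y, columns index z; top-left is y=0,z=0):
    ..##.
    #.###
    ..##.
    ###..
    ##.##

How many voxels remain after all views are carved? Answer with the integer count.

57 voxels

initial block: 5^3 = 125
step 1: project along y, AND mask (19/25) → |grid| = 95
step 2: project along x, AND mask (15/25) → |grid| = 57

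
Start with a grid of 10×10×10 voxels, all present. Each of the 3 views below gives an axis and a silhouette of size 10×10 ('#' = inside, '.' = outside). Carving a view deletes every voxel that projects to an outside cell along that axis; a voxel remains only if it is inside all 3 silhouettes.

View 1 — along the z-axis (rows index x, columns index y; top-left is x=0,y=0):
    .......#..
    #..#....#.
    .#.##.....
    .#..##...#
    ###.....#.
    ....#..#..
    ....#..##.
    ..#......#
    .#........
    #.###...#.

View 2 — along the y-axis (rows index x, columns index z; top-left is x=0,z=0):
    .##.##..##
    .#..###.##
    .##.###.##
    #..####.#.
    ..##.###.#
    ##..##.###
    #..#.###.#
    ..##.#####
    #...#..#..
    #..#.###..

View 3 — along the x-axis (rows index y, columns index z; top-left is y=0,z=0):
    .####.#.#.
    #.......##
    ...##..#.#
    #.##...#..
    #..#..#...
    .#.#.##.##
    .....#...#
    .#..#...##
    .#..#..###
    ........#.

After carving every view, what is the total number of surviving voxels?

voxel count = 62

start: 10×10×10 = 1000 voxels
[1] z-view keeps 28 columns → grid now 280
[2] y-view keeps 59 columns → grid now 167
[3] x-view keeps 38 columns → grid now 62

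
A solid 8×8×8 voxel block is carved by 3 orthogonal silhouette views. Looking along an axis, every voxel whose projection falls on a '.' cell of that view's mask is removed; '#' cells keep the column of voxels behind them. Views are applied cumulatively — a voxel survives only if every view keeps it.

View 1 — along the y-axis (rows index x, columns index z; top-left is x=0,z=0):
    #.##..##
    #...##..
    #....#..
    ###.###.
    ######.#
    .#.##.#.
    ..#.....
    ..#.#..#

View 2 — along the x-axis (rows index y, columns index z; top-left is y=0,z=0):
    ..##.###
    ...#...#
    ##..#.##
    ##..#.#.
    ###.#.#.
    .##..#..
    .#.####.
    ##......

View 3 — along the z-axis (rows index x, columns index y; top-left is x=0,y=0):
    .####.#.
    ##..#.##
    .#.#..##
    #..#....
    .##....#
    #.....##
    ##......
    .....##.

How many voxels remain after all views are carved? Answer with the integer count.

remaining voxels: 46

initial block: 8^3 = 512
step 1: project along y, AND mask (31/64) → |grid| = 248
step 2: project along x, AND mask (31/64) → |grid| = 118
step 3: project along z, AND mask (26/64) → |grid| = 46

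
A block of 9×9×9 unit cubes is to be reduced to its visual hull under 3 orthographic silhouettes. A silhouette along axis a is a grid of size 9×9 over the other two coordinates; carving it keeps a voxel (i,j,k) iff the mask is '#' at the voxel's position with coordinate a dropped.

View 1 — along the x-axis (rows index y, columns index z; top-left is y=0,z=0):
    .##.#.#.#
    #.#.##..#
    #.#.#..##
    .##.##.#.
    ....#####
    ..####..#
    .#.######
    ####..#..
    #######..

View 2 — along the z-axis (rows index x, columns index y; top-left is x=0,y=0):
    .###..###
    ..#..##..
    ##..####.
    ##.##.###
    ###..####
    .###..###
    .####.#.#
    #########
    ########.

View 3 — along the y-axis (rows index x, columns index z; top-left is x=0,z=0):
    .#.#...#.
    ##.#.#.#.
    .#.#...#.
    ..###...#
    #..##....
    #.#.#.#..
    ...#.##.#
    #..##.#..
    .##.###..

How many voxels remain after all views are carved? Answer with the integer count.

start: 9×9×9 = 729 voxels
[1] x-view keeps 49 columns → grid now 441
[2] z-view keeps 58 columns → grid now 320
[3] y-view keeps 35 columns → grid now 136

|visual hull| = 136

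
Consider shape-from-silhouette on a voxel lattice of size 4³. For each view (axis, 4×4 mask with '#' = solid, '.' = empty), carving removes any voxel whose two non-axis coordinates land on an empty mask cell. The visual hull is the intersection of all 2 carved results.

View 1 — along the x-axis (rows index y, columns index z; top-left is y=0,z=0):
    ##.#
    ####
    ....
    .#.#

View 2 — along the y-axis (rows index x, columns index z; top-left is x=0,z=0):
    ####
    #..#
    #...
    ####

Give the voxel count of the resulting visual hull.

remaining voxels: 25

initial block: 4^3 = 64
carve view 1 (along x, YZ-mask fill 9/16): 36 voxels remain
carve view 2 (along y, XZ-mask fill 11/16): 25 voxels remain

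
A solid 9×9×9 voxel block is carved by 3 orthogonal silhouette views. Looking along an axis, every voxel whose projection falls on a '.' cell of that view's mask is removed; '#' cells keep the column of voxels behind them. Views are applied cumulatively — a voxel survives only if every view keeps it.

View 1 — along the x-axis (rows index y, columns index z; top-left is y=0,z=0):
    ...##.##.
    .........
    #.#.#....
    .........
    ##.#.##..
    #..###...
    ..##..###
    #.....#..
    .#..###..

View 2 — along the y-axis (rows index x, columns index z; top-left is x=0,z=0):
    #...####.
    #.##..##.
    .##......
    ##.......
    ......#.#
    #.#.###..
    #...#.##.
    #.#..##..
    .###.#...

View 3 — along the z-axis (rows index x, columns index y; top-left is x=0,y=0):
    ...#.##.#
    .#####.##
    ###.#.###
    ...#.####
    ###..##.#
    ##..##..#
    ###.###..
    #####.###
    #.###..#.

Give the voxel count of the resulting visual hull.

|visual hull| = 68

full grid |V| = 729
after view 1 [x-axis, 27 of 81 cells solid] → remaining = 243
after view 2 [y-axis, 33 of 81 cells solid] → remaining = 109
after view 3 [z-axis, 53 of 81 cells solid] → remaining = 68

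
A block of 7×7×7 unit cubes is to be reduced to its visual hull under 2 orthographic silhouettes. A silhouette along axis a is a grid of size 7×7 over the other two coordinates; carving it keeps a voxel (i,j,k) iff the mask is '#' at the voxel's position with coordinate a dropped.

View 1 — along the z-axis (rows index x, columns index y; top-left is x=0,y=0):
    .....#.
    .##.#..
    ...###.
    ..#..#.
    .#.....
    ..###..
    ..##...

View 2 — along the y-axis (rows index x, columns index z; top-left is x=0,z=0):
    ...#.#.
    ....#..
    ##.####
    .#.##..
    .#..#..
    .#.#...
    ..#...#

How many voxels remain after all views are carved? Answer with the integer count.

voxel count = 41

start: 7×7×7 = 343 voxels
V1 z: intersect with XY mask (15 set) -- 105 left
V2 y: intersect with XZ mask (18 set) -- 41 left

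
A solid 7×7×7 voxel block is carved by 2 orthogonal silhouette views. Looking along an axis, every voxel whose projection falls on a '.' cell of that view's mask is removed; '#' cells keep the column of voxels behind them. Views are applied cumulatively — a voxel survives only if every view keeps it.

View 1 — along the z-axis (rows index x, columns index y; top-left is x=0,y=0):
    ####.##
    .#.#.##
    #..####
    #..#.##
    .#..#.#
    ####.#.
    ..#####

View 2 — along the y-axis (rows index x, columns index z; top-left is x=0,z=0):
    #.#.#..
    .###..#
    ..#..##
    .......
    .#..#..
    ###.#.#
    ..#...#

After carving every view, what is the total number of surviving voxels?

remaining voxels: 90

start: 7×7×7 = 343 voxels
  1. axis=2 (XY plane), |mask|=32  ⇒  voxels=224
  2. axis=1 (XZ plane), |mask|=19  ⇒  voxels=90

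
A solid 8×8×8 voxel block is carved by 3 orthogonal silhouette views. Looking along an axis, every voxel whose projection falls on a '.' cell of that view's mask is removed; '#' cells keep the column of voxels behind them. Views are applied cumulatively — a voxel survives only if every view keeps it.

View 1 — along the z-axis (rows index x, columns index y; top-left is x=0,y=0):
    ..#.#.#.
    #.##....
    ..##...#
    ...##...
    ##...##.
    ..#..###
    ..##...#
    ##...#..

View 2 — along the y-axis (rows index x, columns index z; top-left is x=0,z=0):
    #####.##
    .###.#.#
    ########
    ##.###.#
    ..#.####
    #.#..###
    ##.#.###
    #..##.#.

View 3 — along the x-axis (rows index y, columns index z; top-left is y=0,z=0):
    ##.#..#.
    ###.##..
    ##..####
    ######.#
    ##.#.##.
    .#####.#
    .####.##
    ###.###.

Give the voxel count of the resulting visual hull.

voxel count = 101

before carving: 512 voxels (8×8×8)
V1 z: intersect with XY mask (25 set) -- 200 left
V2 y: intersect with XZ mask (46 set) -- 142 left
V3 x: intersect with YZ mask (45 set) -- 101 left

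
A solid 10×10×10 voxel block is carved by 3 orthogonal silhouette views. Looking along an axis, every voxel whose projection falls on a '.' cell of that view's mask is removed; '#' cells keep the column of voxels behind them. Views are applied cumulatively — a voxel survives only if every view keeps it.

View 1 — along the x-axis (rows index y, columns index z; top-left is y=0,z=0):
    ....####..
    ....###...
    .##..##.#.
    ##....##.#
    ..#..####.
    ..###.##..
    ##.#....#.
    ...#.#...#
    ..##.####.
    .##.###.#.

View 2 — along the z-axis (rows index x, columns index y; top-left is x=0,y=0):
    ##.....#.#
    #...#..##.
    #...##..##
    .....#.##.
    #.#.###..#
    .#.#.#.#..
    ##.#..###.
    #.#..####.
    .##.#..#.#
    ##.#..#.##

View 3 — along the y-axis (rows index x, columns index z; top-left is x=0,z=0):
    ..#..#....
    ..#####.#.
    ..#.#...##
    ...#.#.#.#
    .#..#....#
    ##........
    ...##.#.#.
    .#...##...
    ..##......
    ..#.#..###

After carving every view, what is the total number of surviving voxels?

initial block: 10^3 = 1000
V1 x: intersect with YZ mask (46 set) -- 460 left
V2 z: intersect with XY mask (49 set) -- 221 left
V3 y: intersect with XZ mask (35 set) -- 82 left

82 voxels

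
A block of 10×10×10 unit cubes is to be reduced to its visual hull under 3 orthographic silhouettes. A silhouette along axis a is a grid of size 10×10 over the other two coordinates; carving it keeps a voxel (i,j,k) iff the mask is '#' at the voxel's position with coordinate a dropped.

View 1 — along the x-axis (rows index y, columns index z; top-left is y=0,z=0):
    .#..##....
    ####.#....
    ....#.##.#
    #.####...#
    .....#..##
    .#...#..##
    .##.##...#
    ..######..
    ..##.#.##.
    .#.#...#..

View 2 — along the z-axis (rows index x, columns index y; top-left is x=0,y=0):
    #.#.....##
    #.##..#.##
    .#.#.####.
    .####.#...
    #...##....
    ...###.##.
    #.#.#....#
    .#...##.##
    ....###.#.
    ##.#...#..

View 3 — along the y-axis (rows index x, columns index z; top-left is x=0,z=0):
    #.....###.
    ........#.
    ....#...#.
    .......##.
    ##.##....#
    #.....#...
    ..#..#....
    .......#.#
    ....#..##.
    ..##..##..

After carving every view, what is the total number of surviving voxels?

remaining voxels: 39

start: 10×10×10 = 1000 voxels
carve view 1 (along x, YZ-mask fill 44/100): 440 voxels remain
carve view 2 (along z, XY-mask fill 46/100): 201 voxels remain
carve view 3 (along y, XZ-mask fill 27/100): 39 voxels remain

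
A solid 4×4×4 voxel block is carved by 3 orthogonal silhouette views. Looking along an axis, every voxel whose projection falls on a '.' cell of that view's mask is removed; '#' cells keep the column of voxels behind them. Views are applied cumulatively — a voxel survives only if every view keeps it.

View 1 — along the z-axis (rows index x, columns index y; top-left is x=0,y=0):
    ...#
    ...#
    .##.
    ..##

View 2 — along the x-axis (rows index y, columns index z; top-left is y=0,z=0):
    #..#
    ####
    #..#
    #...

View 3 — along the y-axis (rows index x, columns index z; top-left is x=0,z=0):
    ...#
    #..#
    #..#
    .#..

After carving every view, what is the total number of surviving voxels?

before carving: 64 voxels (4×4×4)
carve view 1 (along z, XY-mask fill 6/16): 24 voxels remain
carve view 2 (along x, YZ-mask fill 9/16): 11 voxels remain
carve view 3 (along y, XZ-mask fill 6/16): 5 voxels remain

voxel count = 5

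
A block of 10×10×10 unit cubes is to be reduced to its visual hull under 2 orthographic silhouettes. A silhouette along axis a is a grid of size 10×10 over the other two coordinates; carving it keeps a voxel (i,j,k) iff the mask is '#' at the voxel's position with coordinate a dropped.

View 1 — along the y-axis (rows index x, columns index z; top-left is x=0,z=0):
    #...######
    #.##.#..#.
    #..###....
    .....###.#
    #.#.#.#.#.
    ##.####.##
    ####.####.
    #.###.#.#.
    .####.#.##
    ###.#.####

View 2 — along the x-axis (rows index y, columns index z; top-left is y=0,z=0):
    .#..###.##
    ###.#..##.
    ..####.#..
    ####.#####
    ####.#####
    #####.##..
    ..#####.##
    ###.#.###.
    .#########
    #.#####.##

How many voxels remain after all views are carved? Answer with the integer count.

full grid |V| = 1000
[1] y-view keeps 62 columns → grid now 620
[2] x-view keeps 73 columns → grid now 456

456 voxels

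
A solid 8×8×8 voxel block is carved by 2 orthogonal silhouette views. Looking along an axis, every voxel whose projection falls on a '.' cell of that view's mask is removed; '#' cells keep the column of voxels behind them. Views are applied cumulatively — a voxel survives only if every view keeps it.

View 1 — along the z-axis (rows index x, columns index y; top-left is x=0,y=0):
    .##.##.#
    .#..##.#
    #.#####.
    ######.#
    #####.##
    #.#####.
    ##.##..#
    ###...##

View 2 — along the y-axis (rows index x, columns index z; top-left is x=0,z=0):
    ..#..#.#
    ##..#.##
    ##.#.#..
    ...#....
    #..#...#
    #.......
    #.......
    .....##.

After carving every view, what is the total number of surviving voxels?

|visual hull| = 108

before carving: 512 voxels (8×8×8)
after view 1 [z-axis, 45 of 64 cells solid] → remaining = 360
after view 2 [y-axis, 20 of 64 cells solid] → remaining = 108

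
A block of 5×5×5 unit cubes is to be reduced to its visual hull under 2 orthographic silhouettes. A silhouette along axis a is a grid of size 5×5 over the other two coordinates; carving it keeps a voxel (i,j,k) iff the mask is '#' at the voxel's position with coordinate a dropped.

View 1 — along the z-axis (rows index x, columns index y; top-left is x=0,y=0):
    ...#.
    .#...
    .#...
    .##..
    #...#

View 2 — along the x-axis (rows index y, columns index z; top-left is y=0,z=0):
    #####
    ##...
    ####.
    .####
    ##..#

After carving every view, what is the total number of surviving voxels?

full grid |V| = 125
  1. axis=2 (XY plane), |mask|=7  ⇒  voxels=35
  2. axis=0 (YZ plane), |mask|=18  ⇒  voxels=22

remaining voxels: 22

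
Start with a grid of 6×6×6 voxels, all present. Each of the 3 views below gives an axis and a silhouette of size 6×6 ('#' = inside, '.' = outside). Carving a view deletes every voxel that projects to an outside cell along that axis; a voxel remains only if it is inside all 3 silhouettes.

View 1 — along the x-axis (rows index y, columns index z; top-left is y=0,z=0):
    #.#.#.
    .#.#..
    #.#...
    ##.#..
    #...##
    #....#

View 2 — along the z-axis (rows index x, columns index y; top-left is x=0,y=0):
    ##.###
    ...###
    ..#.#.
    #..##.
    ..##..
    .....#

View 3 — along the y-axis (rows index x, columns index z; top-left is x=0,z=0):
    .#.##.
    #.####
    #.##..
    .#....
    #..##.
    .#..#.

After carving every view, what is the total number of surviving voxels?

start: 6×6×6 = 216 voxels
carve view 1 (along x, YZ-mask fill 15/36): 90 voxels remain
carve view 2 (along z, XY-mask fill 16/36): 42 voxels remain
carve view 3 (along y, XZ-mask fill 17/36): 20 voxels remain

voxel count = 20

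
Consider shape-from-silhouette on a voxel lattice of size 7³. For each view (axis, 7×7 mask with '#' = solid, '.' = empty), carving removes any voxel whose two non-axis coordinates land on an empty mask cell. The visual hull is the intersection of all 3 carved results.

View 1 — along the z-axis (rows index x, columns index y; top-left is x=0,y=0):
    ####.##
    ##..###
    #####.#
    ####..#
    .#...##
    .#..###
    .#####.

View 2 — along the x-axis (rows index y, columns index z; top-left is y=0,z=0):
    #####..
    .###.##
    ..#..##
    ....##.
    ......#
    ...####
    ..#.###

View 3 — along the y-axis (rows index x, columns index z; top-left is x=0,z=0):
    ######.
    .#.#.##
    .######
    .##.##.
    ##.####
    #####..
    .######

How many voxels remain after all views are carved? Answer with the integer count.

before carving: 343 voxels (7×7×7)
[1] z-view keeps 34 columns → grid now 238
[2] x-view keeps 24 columns → grid now 123
[3] y-view keeps 37 columns → grid now 96

voxel count = 96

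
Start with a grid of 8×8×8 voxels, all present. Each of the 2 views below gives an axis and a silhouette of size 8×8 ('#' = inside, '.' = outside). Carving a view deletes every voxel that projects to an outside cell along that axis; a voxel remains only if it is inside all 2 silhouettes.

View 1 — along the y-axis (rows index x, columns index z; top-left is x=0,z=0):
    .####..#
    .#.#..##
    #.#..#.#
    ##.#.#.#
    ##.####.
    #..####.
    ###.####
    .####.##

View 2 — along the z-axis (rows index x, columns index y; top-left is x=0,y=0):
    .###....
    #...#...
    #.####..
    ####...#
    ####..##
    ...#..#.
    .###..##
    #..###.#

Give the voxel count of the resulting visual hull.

voxel count = 179

initial block: 8^3 = 512
V1 y: intersect with XZ mask (42 set) -- 336 left
V2 z: intersect with XY mask (33 set) -- 179 left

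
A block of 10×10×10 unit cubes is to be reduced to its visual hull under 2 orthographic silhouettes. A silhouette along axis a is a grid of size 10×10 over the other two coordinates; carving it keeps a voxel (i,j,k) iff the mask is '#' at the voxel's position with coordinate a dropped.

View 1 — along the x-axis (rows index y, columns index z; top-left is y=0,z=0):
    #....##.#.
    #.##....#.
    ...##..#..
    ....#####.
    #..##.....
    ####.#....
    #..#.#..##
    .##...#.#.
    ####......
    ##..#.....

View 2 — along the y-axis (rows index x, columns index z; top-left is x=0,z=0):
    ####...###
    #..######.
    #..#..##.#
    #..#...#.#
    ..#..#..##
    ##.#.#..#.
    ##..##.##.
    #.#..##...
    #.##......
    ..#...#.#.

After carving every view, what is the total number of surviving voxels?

initial block: 10^3 = 1000
step 1: project along x, AND mask (40/100) → |grid| = 400
step 2: project along y, AND mask (48/100) → |grid| = 208

voxel count = 208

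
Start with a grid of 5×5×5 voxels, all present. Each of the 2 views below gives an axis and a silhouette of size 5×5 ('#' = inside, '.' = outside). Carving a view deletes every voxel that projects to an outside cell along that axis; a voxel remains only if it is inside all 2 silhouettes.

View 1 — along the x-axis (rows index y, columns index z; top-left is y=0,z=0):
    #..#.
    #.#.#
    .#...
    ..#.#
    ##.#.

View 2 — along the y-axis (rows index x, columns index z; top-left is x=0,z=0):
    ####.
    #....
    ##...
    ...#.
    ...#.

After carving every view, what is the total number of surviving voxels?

21 voxels

initial block: 5^3 = 125
carve view 1 (along x, YZ-mask fill 11/25): 55 voxels remain
carve view 2 (along y, XZ-mask fill 9/25): 21 voxels remain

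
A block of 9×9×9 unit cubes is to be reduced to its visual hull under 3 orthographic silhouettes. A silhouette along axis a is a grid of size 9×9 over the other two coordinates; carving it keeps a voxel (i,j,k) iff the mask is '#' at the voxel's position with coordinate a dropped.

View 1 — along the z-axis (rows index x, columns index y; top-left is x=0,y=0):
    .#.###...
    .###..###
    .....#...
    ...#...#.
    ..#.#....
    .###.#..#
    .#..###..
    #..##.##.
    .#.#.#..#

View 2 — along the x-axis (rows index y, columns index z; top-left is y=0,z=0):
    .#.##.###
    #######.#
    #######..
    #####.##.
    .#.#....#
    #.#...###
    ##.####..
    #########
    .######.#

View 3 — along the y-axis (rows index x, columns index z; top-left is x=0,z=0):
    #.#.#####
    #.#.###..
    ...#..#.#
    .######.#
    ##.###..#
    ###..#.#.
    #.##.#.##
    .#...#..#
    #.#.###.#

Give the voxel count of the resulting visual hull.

|visual hull| = 127

start: 9×9×9 = 729 voxels
after view 1 [z-axis, 33 of 81 cells solid] → remaining = 297
after view 2 [x-axis, 58 of 81 cells solid] → remaining = 212
after view 3 [y-axis, 48 of 81 cells solid] → remaining = 127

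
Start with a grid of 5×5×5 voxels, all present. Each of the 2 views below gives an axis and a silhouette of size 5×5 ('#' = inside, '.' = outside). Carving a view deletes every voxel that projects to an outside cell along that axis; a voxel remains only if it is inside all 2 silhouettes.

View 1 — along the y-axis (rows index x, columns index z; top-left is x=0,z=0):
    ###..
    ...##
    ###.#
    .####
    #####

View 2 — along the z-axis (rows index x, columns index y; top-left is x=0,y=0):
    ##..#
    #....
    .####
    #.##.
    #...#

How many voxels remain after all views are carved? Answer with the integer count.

start: 5×5×5 = 125 voxels
[1] y-view keeps 18 columns → grid now 90
[2] z-view keeps 13 columns → grid now 49

49 voxels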